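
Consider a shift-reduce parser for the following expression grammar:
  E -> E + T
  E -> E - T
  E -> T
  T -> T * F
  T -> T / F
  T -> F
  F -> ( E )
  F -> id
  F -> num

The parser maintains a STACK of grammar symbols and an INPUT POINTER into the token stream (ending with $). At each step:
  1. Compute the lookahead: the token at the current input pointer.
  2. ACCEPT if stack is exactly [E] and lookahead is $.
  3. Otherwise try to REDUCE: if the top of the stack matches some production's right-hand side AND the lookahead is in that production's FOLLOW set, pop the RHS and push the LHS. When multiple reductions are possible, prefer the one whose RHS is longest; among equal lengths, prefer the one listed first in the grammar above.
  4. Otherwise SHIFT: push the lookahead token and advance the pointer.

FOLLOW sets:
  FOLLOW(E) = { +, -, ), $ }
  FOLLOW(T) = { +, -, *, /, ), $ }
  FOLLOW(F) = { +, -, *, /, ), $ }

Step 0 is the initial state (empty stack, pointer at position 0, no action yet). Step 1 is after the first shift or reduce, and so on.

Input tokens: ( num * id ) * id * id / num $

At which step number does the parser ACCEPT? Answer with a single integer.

Answer: 26

Derivation:
Step 1: shift (. Stack=[(] ptr=1 lookahead=num remaining=[num * id ) * id * id / num $]
Step 2: shift num. Stack=[( num] ptr=2 lookahead=* remaining=[* id ) * id * id / num $]
Step 3: reduce F->num. Stack=[( F] ptr=2 lookahead=* remaining=[* id ) * id * id / num $]
Step 4: reduce T->F. Stack=[( T] ptr=2 lookahead=* remaining=[* id ) * id * id / num $]
Step 5: shift *. Stack=[( T *] ptr=3 lookahead=id remaining=[id ) * id * id / num $]
Step 6: shift id. Stack=[( T * id] ptr=4 lookahead=) remaining=[) * id * id / num $]
Step 7: reduce F->id. Stack=[( T * F] ptr=4 lookahead=) remaining=[) * id * id / num $]
Step 8: reduce T->T * F. Stack=[( T] ptr=4 lookahead=) remaining=[) * id * id / num $]
Step 9: reduce E->T. Stack=[( E] ptr=4 lookahead=) remaining=[) * id * id / num $]
Step 10: shift ). Stack=[( E )] ptr=5 lookahead=* remaining=[* id * id / num $]
Step 11: reduce F->( E ). Stack=[F] ptr=5 lookahead=* remaining=[* id * id / num $]
Step 12: reduce T->F. Stack=[T] ptr=5 lookahead=* remaining=[* id * id / num $]
Step 13: shift *. Stack=[T *] ptr=6 lookahead=id remaining=[id * id / num $]
Step 14: shift id. Stack=[T * id] ptr=7 lookahead=* remaining=[* id / num $]
Step 15: reduce F->id. Stack=[T * F] ptr=7 lookahead=* remaining=[* id / num $]
Step 16: reduce T->T * F. Stack=[T] ptr=7 lookahead=* remaining=[* id / num $]
Step 17: shift *. Stack=[T *] ptr=8 lookahead=id remaining=[id / num $]
Step 18: shift id. Stack=[T * id] ptr=9 lookahead=/ remaining=[/ num $]
Step 19: reduce F->id. Stack=[T * F] ptr=9 lookahead=/ remaining=[/ num $]
Step 20: reduce T->T * F. Stack=[T] ptr=9 lookahead=/ remaining=[/ num $]
Step 21: shift /. Stack=[T /] ptr=10 lookahead=num remaining=[num $]
Step 22: shift num. Stack=[T / num] ptr=11 lookahead=$ remaining=[$]
Step 23: reduce F->num. Stack=[T / F] ptr=11 lookahead=$ remaining=[$]
Step 24: reduce T->T / F. Stack=[T] ptr=11 lookahead=$ remaining=[$]
Step 25: reduce E->T. Stack=[E] ptr=11 lookahead=$ remaining=[$]
Step 26: accept. Stack=[E] ptr=11 lookahead=$ remaining=[$]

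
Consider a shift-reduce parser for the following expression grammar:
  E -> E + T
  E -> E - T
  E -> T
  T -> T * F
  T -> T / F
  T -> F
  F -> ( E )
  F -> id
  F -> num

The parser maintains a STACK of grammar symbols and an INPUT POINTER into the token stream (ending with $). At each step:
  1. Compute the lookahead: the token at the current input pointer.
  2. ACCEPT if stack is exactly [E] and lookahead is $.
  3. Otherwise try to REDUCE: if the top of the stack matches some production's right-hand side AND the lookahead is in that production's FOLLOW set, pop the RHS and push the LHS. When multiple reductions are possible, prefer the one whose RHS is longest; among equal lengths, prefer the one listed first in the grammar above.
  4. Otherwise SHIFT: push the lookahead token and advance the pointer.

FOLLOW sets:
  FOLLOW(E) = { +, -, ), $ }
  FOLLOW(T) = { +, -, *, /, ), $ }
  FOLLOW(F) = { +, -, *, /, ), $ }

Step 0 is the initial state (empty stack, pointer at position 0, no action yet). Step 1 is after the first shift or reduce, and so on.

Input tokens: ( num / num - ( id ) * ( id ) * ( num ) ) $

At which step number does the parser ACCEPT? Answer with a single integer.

Answer: 42

Derivation:
Step 1: shift (. Stack=[(] ptr=1 lookahead=num remaining=[num / num - ( id ) * ( id ) * ( num ) ) $]
Step 2: shift num. Stack=[( num] ptr=2 lookahead=/ remaining=[/ num - ( id ) * ( id ) * ( num ) ) $]
Step 3: reduce F->num. Stack=[( F] ptr=2 lookahead=/ remaining=[/ num - ( id ) * ( id ) * ( num ) ) $]
Step 4: reduce T->F. Stack=[( T] ptr=2 lookahead=/ remaining=[/ num - ( id ) * ( id ) * ( num ) ) $]
Step 5: shift /. Stack=[( T /] ptr=3 lookahead=num remaining=[num - ( id ) * ( id ) * ( num ) ) $]
Step 6: shift num. Stack=[( T / num] ptr=4 lookahead=- remaining=[- ( id ) * ( id ) * ( num ) ) $]
Step 7: reduce F->num. Stack=[( T / F] ptr=4 lookahead=- remaining=[- ( id ) * ( id ) * ( num ) ) $]
Step 8: reduce T->T / F. Stack=[( T] ptr=4 lookahead=- remaining=[- ( id ) * ( id ) * ( num ) ) $]
Step 9: reduce E->T. Stack=[( E] ptr=4 lookahead=- remaining=[- ( id ) * ( id ) * ( num ) ) $]
Step 10: shift -. Stack=[( E -] ptr=5 lookahead=( remaining=[( id ) * ( id ) * ( num ) ) $]
Step 11: shift (. Stack=[( E - (] ptr=6 lookahead=id remaining=[id ) * ( id ) * ( num ) ) $]
Step 12: shift id. Stack=[( E - ( id] ptr=7 lookahead=) remaining=[) * ( id ) * ( num ) ) $]
Step 13: reduce F->id. Stack=[( E - ( F] ptr=7 lookahead=) remaining=[) * ( id ) * ( num ) ) $]
Step 14: reduce T->F. Stack=[( E - ( T] ptr=7 lookahead=) remaining=[) * ( id ) * ( num ) ) $]
Step 15: reduce E->T. Stack=[( E - ( E] ptr=7 lookahead=) remaining=[) * ( id ) * ( num ) ) $]
Step 16: shift ). Stack=[( E - ( E )] ptr=8 lookahead=* remaining=[* ( id ) * ( num ) ) $]
Step 17: reduce F->( E ). Stack=[( E - F] ptr=8 lookahead=* remaining=[* ( id ) * ( num ) ) $]
Step 18: reduce T->F. Stack=[( E - T] ptr=8 lookahead=* remaining=[* ( id ) * ( num ) ) $]
Step 19: shift *. Stack=[( E - T *] ptr=9 lookahead=( remaining=[( id ) * ( num ) ) $]
Step 20: shift (. Stack=[( E - T * (] ptr=10 lookahead=id remaining=[id ) * ( num ) ) $]
Step 21: shift id. Stack=[( E - T * ( id] ptr=11 lookahead=) remaining=[) * ( num ) ) $]
Step 22: reduce F->id. Stack=[( E - T * ( F] ptr=11 lookahead=) remaining=[) * ( num ) ) $]
Step 23: reduce T->F. Stack=[( E - T * ( T] ptr=11 lookahead=) remaining=[) * ( num ) ) $]
Step 24: reduce E->T. Stack=[( E - T * ( E] ptr=11 lookahead=) remaining=[) * ( num ) ) $]
Step 25: shift ). Stack=[( E - T * ( E )] ptr=12 lookahead=* remaining=[* ( num ) ) $]
Step 26: reduce F->( E ). Stack=[( E - T * F] ptr=12 lookahead=* remaining=[* ( num ) ) $]
Step 27: reduce T->T * F. Stack=[( E - T] ptr=12 lookahead=* remaining=[* ( num ) ) $]
Step 28: shift *. Stack=[( E - T *] ptr=13 lookahead=( remaining=[( num ) ) $]
Step 29: shift (. Stack=[( E - T * (] ptr=14 lookahead=num remaining=[num ) ) $]
Step 30: shift num. Stack=[( E - T * ( num] ptr=15 lookahead=) remaining=[) ) $]
Step 31: reduce F->num. Stack=[( E - T * ( F] ptr=15 lookahead=) remaining=[) ) $]
Step 32: reduce T->F. Stack=[( E - T * ( T] ptr=15 lookahead=) remaining=[) ) $]
Step 33: reduce E->T. Stack=[( E - T * ( E] ptr=15 lookahead=) remaining=[) ) $]
Step 34: shift ). Stack=[( E - T * ( E )] ptr=16 lookahead=) remaining=[) $]
Step 35: reduce F->( E ). Stack=[( E - T * F] ptr=16 lookahead=) remaining=[) $]
Step 36: reduce T->T * F. Stack=[( E - T] ptr=16 lookahead=) remaining=[) $]
Step 37: reduce E->E - T. Stack=[( E] ptr=16 lookahead=) remaining=[) $]
Step 38: shift ). Stack=[( E )] ptr=17 lookahead=$ remaining=[$]
Step 39: reduce F->( E ). Stack=[F] ptr=17 lookahead=$ remaining=[$]
Step 40: reduce T->F. Stack=[T] ptr=17 lookahead=$ remaining=[$]
Step 41: reduce E->T. Stack=[E] ptr=17 lookahead=$ remaining=[$]
Step 42: accept. Stack=[E] ptr=17 lookahead=$ remaining=[$]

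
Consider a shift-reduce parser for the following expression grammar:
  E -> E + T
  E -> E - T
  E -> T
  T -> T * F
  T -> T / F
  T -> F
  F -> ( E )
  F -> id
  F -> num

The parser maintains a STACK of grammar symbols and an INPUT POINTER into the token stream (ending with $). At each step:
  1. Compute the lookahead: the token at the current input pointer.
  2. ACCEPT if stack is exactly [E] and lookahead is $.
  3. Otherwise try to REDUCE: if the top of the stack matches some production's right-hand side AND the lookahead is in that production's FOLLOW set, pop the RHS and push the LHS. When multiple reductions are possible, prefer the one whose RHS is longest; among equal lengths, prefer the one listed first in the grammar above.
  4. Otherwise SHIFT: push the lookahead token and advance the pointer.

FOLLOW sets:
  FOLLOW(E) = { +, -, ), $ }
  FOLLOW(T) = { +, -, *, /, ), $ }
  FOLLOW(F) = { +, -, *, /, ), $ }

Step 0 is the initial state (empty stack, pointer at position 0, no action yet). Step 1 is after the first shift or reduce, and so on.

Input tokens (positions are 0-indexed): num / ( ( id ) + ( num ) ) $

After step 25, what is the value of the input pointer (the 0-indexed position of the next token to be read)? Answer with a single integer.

Answer: 11

Derivation:
Step 1: shift num. Stack=[num] ptr=1 lookahead=/ remaining=[/ ( ( id ) + ( num ) ) $]
Step 2: reduce F->num. Stack=[F] ptr=1 lookahead=/ remaining=[/ ( ( id ) + ( num ) ) $]
Step 3: reduce T->F. Stack=[T] ptr=1 lookahead=/ remaining=[/ ( ( id ) + ( num ) ) $]
Step 4: shift /. Stack=[T /] ptr=2 lookahead=( remaining=[( ( id ) + ( num ) ) $]
Step 5: shift (. Stack=[T / (] ptr=3 lookahead=( remaining=[( id ) + ( num ) ) $]
Step 6: shift (. Stack=[T / ( (] ptr=4 lookahead=id remaining=[id ) + ( num ) ) $]
Step 7: shift id. Stack=[T / ( ( id] ptr=5 lookahead=) remaining=[) + ( num ) ) $]
Step 8: reduce F->id. Stack=[T / ( ( F] ptr=5 lookahead=) remaining=[) + ( num ) ) $]
Step 9: reduce T->F. Stack=[T / ( ( T] ptr=5 lookahead=) remaining=[) + ( num ) ) $]
Step 10: reduce E->T. Stack=[T / ( ( E] ptr=5 lookahead=) remaining=[) + ( num ) ) $]
Step 11: shift ). Stack=[T / ( ( E )] ptr=6 lookahead=+ remaining=[+ ( num ) ) $]
Step 12: reduce F->( E ). Stack=[T / ( F] ptr=6 lookahead=+ remaining=[+ ( num ) ) $]
Step 13: reduce T->F. Stack=[T / ( T] ptr=6 lookahead=+ remaining=[+ ( num ) ) $]
Step 14: reduce E->T. Stack=[T / ( E] ptr=6 lookahead=+ remaining=[+ ( num ) ) $]
Step 15: shift +. Stack=[T / ( E +] ptr=7 lookahead=( remaining=[( num ) ) $]
Step 16: shift (. Stack=[T / ( E + (] ptr=8 lookahead=num remaining=[num ) ) $]
Step 17: shift num. Stack=[T / ( E + ( num] ptr=9 lookahead=) remaining=[) ) $]
Step 18: reduce F->num. Stack=[T / ( E + ( F] ptr=9 lookahead=) remaining=[) ) $]
Step 19: reduce T->F. Stack=[T / ( E + ( T] ptr=9 lookahead=) remaining=[) ) $]
Step 20: reduce E->T. Stack=[T / ( E + ( E] ptr=9 lookahead=) remaining=[) ) $]
Step 21: shift ). Stack=[T / ( E + ( E )] ptr=10 lookahead=) remaining=[) $]
Step 22: reduce F->( E ). Stack=[T / ( E + F] ptr=10 lookahead=) remaining=[) $]
Step 23: reduce T->F. Stack=[T / ( E + T] ptr=10 lookahead=) remaining=[) $]
Step 24: reduce E->E + T. Stack=[T / ( E] ptr=10 lookahead=) remaining=[) $]
Step 25: shift ). Stack=[T / ( E )] ptr=11 lookahead=$ remaining=[$]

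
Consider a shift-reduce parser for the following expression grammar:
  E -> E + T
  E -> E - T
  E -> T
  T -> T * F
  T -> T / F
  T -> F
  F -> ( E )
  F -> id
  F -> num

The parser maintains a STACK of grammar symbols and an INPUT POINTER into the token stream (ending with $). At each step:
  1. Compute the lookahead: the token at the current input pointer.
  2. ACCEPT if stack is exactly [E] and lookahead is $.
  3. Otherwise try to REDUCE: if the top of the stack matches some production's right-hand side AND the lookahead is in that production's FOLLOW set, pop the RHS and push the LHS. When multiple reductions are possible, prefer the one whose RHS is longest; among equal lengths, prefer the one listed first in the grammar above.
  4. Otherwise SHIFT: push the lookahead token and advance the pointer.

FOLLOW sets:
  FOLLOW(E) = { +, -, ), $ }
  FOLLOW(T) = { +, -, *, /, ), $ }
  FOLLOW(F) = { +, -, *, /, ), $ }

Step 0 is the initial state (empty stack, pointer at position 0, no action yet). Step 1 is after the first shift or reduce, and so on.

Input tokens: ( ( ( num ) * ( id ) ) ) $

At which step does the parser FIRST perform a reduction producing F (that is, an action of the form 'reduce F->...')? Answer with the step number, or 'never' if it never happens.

Answer: 5

Derivation:
Step 1: shift (. Stack=[(] ptr=1 lookahead=( remaining=[( ( num ) * ( id ) ) ) $]
Step 2: shift (. Stack=[( (] ptr=2 lookahead=( remaining=[( num ) * ( id ) ) ) $]
Step 3: shift (. Stack=[( ( (] ptr=3 lookahead=num remaining=[num ) * ( id ) ) ) $]
Step 4: shift num. Stack=[( ( ( num] ptr=4 lookahead=) remaining=[) * ( id ) ) ) $]
Step 5: reduce F->num. Stack=[( ( ( F] ptr=4 lookahead=) remaining=[) * ( id ) ) ) $]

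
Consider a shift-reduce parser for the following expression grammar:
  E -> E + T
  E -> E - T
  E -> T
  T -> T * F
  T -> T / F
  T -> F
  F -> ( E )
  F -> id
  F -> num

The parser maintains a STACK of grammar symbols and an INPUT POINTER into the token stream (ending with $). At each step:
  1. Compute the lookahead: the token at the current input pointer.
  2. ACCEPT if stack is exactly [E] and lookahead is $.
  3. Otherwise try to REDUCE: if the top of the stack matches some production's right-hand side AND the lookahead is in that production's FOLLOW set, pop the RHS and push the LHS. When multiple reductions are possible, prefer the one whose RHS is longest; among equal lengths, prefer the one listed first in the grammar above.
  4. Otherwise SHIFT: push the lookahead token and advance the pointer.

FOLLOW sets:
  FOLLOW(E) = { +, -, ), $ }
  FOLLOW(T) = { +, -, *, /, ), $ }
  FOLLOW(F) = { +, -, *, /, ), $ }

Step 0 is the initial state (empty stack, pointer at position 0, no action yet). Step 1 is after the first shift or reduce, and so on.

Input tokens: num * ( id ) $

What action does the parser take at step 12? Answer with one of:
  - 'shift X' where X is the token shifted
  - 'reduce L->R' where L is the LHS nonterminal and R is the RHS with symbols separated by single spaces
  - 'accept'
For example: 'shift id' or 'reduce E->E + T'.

Answer: reduce T->T * F

Derivation:
Step 1: shift num. Stack=[num] ptr=1 lookahead=* remaining=[* ( id ) $]
Step 2: reduce F->num. Stack=[F] ptr=1 lookahead=* remaining=[* ( id ) $]
Step 3: reduce T->F. Stack=[T] ptr=1 lookahead=* remaining=[* ( id ) $]
Step 4: shift *. Stack=[T *] ptr=2 lookahead=( remaining=[( id ) $]
Step 5: shift (. Stack=[T * (] ptr=3 lookahead=id remaining=[id ) $]
Step 6: shift id. Stack=[T * ( id] ptr=4 lookahead=) remaining=[) $]
Step 7: reduce F->id. Stack=[T * ( F] ptr=4 lookahead=) remaining=[) $]
Step 8: reduce T->F. Stack=[T * ( T] ptr=4 lookahead=) remaining=[) $]
Step 9: reduce E->T. Stack=[T * ( E] ptr=4 lookahead=) remaining=[) $]
Step 10: shift ). Stack=[T * ( E )] ptr=5 lookahead=$ remaining=[$]
Step 11: reduce F->( E ). Stack=[T * F] ptr=5 lookahead=$ remaining=[$]
Step 12: reduce T->T * F. Stack=[T] ptr=5 lookahead=$ remaining=[$]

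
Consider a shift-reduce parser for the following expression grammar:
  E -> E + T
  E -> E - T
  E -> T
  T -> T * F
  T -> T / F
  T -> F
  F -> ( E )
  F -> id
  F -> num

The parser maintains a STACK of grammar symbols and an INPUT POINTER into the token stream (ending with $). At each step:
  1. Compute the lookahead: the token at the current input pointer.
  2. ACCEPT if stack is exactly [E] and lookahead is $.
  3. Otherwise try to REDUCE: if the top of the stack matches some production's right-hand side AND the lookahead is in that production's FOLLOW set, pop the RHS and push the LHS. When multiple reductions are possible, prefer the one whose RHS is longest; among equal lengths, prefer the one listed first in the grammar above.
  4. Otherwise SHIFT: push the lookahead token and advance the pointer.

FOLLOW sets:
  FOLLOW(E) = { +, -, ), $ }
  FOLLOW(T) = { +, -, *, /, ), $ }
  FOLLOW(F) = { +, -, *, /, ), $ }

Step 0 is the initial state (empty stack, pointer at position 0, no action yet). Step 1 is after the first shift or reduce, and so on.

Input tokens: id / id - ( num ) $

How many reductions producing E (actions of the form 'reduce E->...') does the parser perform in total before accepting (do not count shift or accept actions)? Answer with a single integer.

Step 1: shift id. Stack=[id] ptr=1 lookahead=/ remaining=[/ id - ( num ) $]
Step 2: reduce F->id. Stack=[F] ptr=1 lookahead=/ remaining=[/ id - ( num ) $]
Step 3: reduce T->F. Stack=[T] ptr=1 lookahead=/ remaining=[/ id - ( num ) $]
Step 4: shift /. Stack=[T /] ptr=2 lookahead=id remaining=[id - ( num ) $]
Step 5: shift id. Stack=[T / id] ptr=3 lookahead=- remaining=[- ( num ) $]
Step 6: reduce F->id. Stack=[T / F] ptr=3 lookahead=- remaining=[- ( num ) $]
Step 7: reduce T->T / F. Stack=[T] ptr=3 lookahead=- remaining=[- ( num ) $]
Step 8: reduce E->T. Stack=[E] ptr=3 lookahead=- remaining=[- ( num ) $]
Step 9: shift -. Stack=[E -] ptr=4 lookahead=( remaining=[( num ) $]
Step 10: shift (. Stack=[E - (] ptr=5 lookahead=num remaining=[num ) $]
Step 11: shift num. Stack=[E - ( num] ptr=6 lookahead=) remaining=[) $]
Step 12: reduce F->num. Stack=[E - ( F] ptr=6 lookahead=) remaining=[) $]
Step 13: reduce T->F. Stack=[E - ( T] ptr=6 lookahead=) remaining=[) $]
Step 14: reduce E->T. Stack=[E - ( E] ptr=6 lookahead=) remaining=[) $]
Step 15: shift ). Stack=[E - ( E )] ptr=7 lookahead=$ remaining=[$]
Step 16: reduce F->( E ). Stack=[E - F] ptr=7 lookahead=$ remaining=[$]
Step 17: reduce T->F. Stack=[E - T] ptr=7 lookahead=$ remaining=[$]
Step 18: reduce E->E - T. Stack=[E] ptr=7 lookahead=$ remaining=[$]
Step 19: accept. Stack=[E] ptr=7 lookahead=$ remaining=[$]

Answer: 3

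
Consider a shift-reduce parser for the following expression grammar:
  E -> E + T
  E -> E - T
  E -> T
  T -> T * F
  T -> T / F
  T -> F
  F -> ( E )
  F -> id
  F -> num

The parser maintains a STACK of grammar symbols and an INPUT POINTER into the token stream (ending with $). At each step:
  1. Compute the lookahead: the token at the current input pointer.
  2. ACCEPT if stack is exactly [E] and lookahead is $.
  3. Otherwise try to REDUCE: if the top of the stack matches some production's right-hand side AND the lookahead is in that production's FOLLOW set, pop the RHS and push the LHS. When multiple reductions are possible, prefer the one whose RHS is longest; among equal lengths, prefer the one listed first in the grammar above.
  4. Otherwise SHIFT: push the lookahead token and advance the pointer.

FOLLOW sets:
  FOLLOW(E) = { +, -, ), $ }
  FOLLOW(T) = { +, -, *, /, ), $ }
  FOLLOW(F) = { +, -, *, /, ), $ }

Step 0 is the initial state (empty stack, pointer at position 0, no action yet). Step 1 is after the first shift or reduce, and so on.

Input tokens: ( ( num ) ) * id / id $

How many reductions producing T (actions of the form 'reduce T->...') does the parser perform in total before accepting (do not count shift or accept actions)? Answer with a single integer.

Step 1: shift (. Stack=[(] ptr=1 lookahead=( remaining=[( num ) ) * id / id $]
Step 2: shift (. Stack=[( (] ptr=2 lookahead=num remaining=[num ) ) * id / id $]
Step 3: shift num. Stack=[( ( num] ptr=3 lookahead=) remaining=[) ) * id / id $]
Step 4: reduce F->num. Stack=[( ( F] ptr=3 lookahead=) remaining=[) ) * id / id $]
Step 5: reduce T->F. Stack=[( ( T] ptr=3 lookahead=) remaining=[) ) * id / id $]
Step 6: reduce E->T. Stack=[( ( E] ptr=3 lookahead=) remaining=[) ) * id / id $]
Step 7: shift ). Stack=[( ( E )] ptr=4 lookahead=) remaining=[) * id / id $]
Step 8: reduce F->( E ). Stack=[( F] ptr=4 lookahead=) remaining=[) * id / id $]
Step 9: reduce T->F. Stack=[( T] ptr=4 lookahead=) remaining=[) * id / id $]
Step 10: reduce E->T. Stack=[( E] ptr=4 lookahead=) remaining=[) * id / id $]
Step 11: shift ). Stack=[( E )] ptr=5 lookahead=* remaining=[* id / id $]
Step 12: reduce F->( E ). Stack=[F] ptr=5 lookahead=* remaining=[* id / id $]
Step 13: reduce T->F. Stack=[T] ptr=5 lookahead=* remaining=[* id / id $]
Step 14: shift *. Stack=[T *] ptr=6 lookahead=id remaining=[id / id $]
Step 15: shift id. Stack=[T * id] ptr=7 lookahead=/ remaining=[/ id $]
Step 16: reduce F->id. Stack=[T * F] ptr=7 lookahead=/ remaining=[/ id $]
Step 17: reduce T->T * F. Stack=[T] ptr=7 lookahead=/ remaining=[/ id $]
Step 18: shift /. Stack=[T /] ptr=8 lookahead=id remaining=[id $]
Step 19: shift id. Stack=[T / id] ptr=9 lookahead=$ remaining=[$]
Step 20: reduce F->id. Stack=[T / F] ptr=9 lookahead=$ remaining=[$]
Step 21: reduce T->T / F. Stack=[T] ptr=9 lookahead=$ remaining=[$]
Step 22: reduce E->T. Stack=[E] ptr=9 lookahead=$ remaining=[$]
Step 23: accept. Stack=[E] ptr=9 lookahead=$ remaining=[$]

Answer: 5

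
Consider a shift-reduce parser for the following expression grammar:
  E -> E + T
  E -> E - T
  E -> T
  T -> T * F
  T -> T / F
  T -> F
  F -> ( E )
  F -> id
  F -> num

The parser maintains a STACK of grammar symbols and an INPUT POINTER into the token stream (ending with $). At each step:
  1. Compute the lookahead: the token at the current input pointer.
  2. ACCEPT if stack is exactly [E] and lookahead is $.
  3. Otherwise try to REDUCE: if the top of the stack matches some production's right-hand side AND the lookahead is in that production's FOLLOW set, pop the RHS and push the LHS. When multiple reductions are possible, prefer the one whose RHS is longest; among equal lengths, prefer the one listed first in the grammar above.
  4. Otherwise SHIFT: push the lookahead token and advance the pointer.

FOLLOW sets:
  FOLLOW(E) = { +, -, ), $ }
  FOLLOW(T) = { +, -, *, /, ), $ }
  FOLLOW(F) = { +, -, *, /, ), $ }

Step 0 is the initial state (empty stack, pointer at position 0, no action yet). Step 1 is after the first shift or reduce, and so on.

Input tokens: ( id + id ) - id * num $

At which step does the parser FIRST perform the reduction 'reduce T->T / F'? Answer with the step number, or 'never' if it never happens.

Answer: never

Derivation:
Step 1: shift (. Stack=[(] ptr=1 lookahead=id remaining=[id + id ) - id * num $]
Step 2: shift id. Stack=[( id] ptr=2 lookahead=+ remaining=[+ id ) - id * num $]
Step 3: reduce F->id. Stack=[( F] ptr=2 lookahead=+ remaining=[+ id ) - id * num $]
Step 4: reduce T->F. Stack=[( T] ptr=2 lookahead=+ remaining=[+ id ) - id * num $]
Step 5: reduce E->T. Stack=[( E] ptr=2 lookahead=+ remaining=[+ id ) - id * num $]
Step 6: shift +. Stack=[( E +] ptr=3 lookahead=id remaining=[id ) - id * num $]
Step 7: shift id. Stack=[( E + id] ptr=4 lookahead=) remaining=[) - id * num $]
Step 8: reduce F->id. Stack=[( E + F] ptr=4 lookahead=) remaining=[) - id * num $]
Step 9: reduce T->F. Stack=[( E + T] ptr=4 lookahead=) remaining=[) - id * num $]
Step 10: reduce E->E + T. Stack=[( E] ptr=4 lookahead=) remaining=[) - id * num $]
Step 11: shift ). Stack=[( E )] ptr=5 lookahead=- remaining=[- id * num $]
Step 12: reduce F->( E ). Stack=[F] ptr=5 lookahead=- remaining=[- id * num $]
Step 13: reduce T->F. Stack=[T] ptr=5 lookahead=- remaining=[- id * num $]
Step 14: reduce E->T. Stack=[E] ptr=5 lookahead=- remaining=[- id * num $]
Step 15: shift -. Stack=[E -] ptr=6 lookahead=id remaining=[id * num $]
Step 16: shift id. Stack=[E - id] ptr=7 lookahead=* remaining=[* num $]
Step 17: reduce F->id. Stack=[E - F] ptr=7 lookahead=* remaining=[* num $]
Step 18: reduce T->F. Stack=[E - T] ptr=7 lookahead=* remaining=[* num $]
Step 19: shift *. Stack=[E - T *] ptr=8 lookahead=num remaining=[num $]
Step 20: shift num. Stack=[E - T * num] ptr=9 lookahead=$ remaining=[$]
Step 21: reduce F->num. Stack=[E - T * F] ptr=9 lookahead=$ remaining=[$]
Step 22: reduce T->T * F. Stack=[E - T] ptr=9 lookahead=$ remaining=[$]
Step 23: reduce E->E - T. Stack=[E] ptr=9 lookahead=$ remaining=[$]
Step 24: accept. Stack=[E] ptr=9 lookahead=$ remaining=[$]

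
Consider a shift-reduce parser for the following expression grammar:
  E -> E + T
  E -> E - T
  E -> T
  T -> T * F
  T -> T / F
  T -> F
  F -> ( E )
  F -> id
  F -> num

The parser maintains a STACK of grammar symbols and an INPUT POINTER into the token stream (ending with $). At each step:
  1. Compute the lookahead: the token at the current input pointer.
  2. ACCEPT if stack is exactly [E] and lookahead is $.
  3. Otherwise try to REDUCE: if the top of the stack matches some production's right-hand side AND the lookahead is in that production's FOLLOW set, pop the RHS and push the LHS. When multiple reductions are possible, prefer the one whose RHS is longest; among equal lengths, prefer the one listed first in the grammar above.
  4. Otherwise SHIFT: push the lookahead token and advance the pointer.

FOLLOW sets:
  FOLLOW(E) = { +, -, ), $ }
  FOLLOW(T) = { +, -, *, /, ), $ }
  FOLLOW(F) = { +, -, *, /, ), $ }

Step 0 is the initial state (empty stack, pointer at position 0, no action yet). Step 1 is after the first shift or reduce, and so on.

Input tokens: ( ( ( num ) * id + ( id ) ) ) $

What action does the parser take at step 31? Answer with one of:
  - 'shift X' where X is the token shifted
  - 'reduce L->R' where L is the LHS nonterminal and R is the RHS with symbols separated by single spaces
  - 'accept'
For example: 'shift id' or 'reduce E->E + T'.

Step 1: shift (. Stack=[(] ptr=1 lookahead=( remaining=[( ( num ) * id + ( id ) ) ) $]
Step 2: shift (. Stack=[( (] ptr=2 lookahead=( remaining=[( num ) * id + ( id ) ) ) $]
Step 3: shift (. Stack=[( ( (] ptr=3 lookahead=num remaining=[num ) * id + ( id ) ) ) $]
Step 4: shift num. Stack=[( ( ( num] ptr=4 lookahead=) remaining=[) * id + ( id ) ) ) $]
Step 5: reduce F->num. Stack=[( ( ( F] ptr=4 lookahead=) remaining=[) * id + ( id ) ) ) $]
Step 6: reduce T->F. Stack=[( ( ( T] ptr=4 lookahead=) remaining=[) * id + ( id ) ) ) $]
Step 7: reduce E->T. Stack=[( ( ( E] ptr=4 lookahead=) remaining=[) * id + ( id ) ) ) $]
Step 8: shift ). Stack=[( ( ( E )] ptr=5 lookahead=* remaining=[* id + ( id ) ) ) $]
Step 9: reduce F->( E ). Stack=[( ( F] ptr=5 lookahead=* remaining=[* id + ( id ) ) ) $]
Step 10: reduce T->F. Stack=[( ( T] ptr=5 lookahead=* remaining=[* id + ( id ) ) ) $]
Step 11: shift *. Stack=[( ( T *] ptr=6 lookahead=id remaining=[id + ( id ) ) ) $]
Step 12: shift id. Stack=[( ( T * id] ptr=7 lookahead=+ remaining=[+ ( id ) ) ) $]
Step 13: reduce F->id. Stack=[( ( T * F] ptr=7 lookahead=+ remaining=[+ ( id ) ) ) $]
Step 14: reduce T->T * F. Stack=[( ( T] ptr=7 lookahead=+ remaining=[+ ( id ) ) ) $]
Step 15: reduce E->T. Stack=[( ( E] ptr=7 lookahead=+ remaining=[+ ( id ) ) ) $]
Step 16: shift +. Stack=[( ( E +] ptr=8 lookahead=( remaining=[( id ) ) ) $]
Step 17: shift (. Stack=[( ( E + (] ptr=9 lookahead=id remaining=[id ) ) ) $]
Step 18: shift id. Stack=[( ( E + ( id] ptr=10 lookahead=) remaining=[) ) ) $]
Step 19: reduce F->id. Stack=[( ( E + ( F] ptr=10 lookahead=) remaining=[) ) ) $]
Step 20: reduce T->F. Stack=[( ( E + ( T] ptr=10 lookahead=) remaining=[) ) ) $]
Step 21: reduce E->T. Stack=[( ( E + ( E] ptr=10 lookahead=) remaining=[) ) ) $]
Step 22: shift ). Stack=[( ( E + ( E )] ptr=11 lookahead=) remaining=[) ) $]
Step 23: reduce F->( E ). Stack=[( ( E + F] ptr=11 lookahead=) remaining=[) ) $]
Step 24: reduce T->F. Stack=[( ( E + T] ptr=11 lookahead=) remaining=[) ) $]
Step 25: reduce E->E + T. Stack=[( ( E] ptr=11 lookahead=) remaining=[) ) $]
Step 26: shift ). Stack=[( ( E )] ptr=12 lookahead=) remaining=[) $]
Step 27: reduce F->( E ). Stack=[( F] ptr=12 lookahead=) remaining=[) $]
Step 28: reduce T->F. Stack=[( T] ptr=12 lookahead=) remaining=[) $]
Step 29: reduce E->T. Stack=[( E] ptr=12 lookahead=) remaining=[) $]
Step 30: shift ). Stack=[( E )] ptr=13 lookahead=$ remaining=[$]
Step 31: reduce F->( E ). Stack=[F] ptr=13 lookahead=$ remaining=[$]

Answer: reduce F->( E )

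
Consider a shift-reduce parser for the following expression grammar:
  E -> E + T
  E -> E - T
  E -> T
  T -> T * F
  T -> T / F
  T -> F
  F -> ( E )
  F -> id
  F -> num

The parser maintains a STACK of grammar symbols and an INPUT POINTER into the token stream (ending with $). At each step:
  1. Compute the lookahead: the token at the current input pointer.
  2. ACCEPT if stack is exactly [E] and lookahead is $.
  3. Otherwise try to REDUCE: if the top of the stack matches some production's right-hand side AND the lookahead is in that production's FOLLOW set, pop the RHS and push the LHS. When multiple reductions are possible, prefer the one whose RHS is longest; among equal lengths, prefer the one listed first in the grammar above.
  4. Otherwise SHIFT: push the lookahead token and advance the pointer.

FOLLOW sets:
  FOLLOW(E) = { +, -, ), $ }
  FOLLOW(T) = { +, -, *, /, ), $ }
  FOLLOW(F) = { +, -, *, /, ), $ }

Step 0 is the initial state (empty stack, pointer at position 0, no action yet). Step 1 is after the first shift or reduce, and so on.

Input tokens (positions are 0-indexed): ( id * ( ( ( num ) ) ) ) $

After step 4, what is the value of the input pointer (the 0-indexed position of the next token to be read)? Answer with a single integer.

Step 1: shift (. Stack=[(] ptr=1 lookahead=id remaining=[id * ( ( ( num ) ) ) ) $]
Step 2: shift id. Stack=[( id] ptr=2 lookahead=* remaining=[* ( ( ( num ) ) ) ) $]
Step 3: reduce F->id. Stack=[( F] ptr=2 lookahead=* remaining=[* ( ( ( num ) ) ) ) $]
Step 4: reduce T->F. Stack=[( T] ptr=2 lookahead=* remaining=[* ( ( ( num ) ) ) ) $]

Answer: 2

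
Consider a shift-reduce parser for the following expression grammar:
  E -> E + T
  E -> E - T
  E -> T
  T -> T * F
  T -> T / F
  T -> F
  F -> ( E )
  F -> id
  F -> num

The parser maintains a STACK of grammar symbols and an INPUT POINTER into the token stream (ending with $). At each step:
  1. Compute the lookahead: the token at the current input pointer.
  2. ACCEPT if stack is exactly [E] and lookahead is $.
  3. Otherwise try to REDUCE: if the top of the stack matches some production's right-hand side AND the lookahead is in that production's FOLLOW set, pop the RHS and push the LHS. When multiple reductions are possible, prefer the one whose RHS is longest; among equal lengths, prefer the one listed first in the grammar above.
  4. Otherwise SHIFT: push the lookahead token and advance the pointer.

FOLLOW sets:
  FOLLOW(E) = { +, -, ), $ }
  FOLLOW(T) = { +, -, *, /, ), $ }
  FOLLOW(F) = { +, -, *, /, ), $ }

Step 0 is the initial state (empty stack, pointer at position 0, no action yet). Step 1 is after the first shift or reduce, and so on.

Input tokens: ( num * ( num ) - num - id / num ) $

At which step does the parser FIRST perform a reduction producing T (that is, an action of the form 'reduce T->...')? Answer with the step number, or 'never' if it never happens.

Step 1: shift (. Stack=[(] ptr=1 lookahead=num remaining=[num * ( num ) - num - id / num ) $]
Step 2: shift num. Stack=[( num] ptr=2 lookahead=* remaining=[* ( num ) - num - id / num ) $]
Step 3: reduce F->num. Stack=[( F] ptr=2 lookahead=* remaining=[* ( num ) - num - id / num ) $]
Step 4: reduce T->F. Stack=[( T] ptr=2 lookahead=* remaining=[* ( num ) - num - id / num ) $]

Answer: 4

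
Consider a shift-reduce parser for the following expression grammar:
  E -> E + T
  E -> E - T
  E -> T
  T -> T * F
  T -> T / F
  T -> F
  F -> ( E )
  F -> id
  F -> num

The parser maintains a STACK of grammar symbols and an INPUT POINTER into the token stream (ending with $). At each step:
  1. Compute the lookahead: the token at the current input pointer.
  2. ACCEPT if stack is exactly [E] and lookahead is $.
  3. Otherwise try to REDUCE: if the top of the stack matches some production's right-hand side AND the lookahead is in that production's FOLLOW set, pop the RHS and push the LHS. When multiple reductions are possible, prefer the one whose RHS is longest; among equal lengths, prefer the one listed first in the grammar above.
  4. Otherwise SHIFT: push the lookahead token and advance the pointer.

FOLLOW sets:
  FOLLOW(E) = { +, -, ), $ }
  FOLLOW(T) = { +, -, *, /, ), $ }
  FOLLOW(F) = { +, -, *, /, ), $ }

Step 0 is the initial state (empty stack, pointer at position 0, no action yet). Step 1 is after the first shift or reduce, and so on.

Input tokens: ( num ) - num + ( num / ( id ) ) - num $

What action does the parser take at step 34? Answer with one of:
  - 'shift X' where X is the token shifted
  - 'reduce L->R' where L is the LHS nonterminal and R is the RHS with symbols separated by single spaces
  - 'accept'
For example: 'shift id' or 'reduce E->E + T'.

Step 1: shift (. Stack=[(] ptr=1 lookahead=num remaining=[num ) - num + ( num / ( id ) ) - num $]
Step 2: shift num. Stack=[( num] ptr=2 lookahead=) remaining=[) - num + ( num / ( id ) ) - num $]
Step 3: reduce F->num. Stack=[( F] ptr=2 lookahead=) remaining=[) - num + ( num / ( id ) ) - num $]
Step 4: reduce T->F. Stack=[( T] ptr=2 lookahead=) remaining=[) - num + ( num / ( id ) ) - num $]
Step 5: reduce E->T. Stack=[( E] ptr=2 lookahead=) remaining=[) - num + ( num / ( id ) ) - num $]
Step 6: shift ). Stack=[( E )] ptr=3 lookahead=- remaining=[- num + ( num / ( id ) ) - num $]
Step 7: reduce F->( E ). Stack=[F] ptr=3 lookahead=- remaining=[- num + ( num / ( id ) ) - num $]
Step 8: reduce T->F. Stack=[T] ptr=3 lookahead=- remaining=[- num + ( num / ( id ) ) - num $]
Step 9: reduce E->T. Stack=[E] ptr=3 lookahead=- remaining=[- num + ( num / ( id ) ) - num $]
Step 10: shift -. Stack=[E -] ptr=4 lookahead=num remaining=[num + ( num / ( id ) ) - num $]
Step 11: shift num. Stack=[E - num] ptr=5 lookahead=+ remaining=[+ ( num / ( id ) ) - num $]
Step 12: reduce F->num. Stack=[E - F] ptr=5 lookahead=+ remaining=[+ ( num / ( id ) ) - num $]
Step 13: reduce T->F. Stack=[E - T] ptr=5 lookahead=+ remaining=[+ ( num / ( id ) ) - num $]
Step 14: reduce E->E - T. Stack=[E] ptr=5 lookahead=+ remaining=[+ ( num / ( id ) ) - num $]
Step 15: shift +. Stack=[E +] ptr=6 lookahead=( remaining=[( num / ( id ) ) - num $]
Step 16: shift (. Stack=[E + (] ptr=7 lookahead=num remaining=[num / ( id ) ) - num $]
Step 17: shift num. Stack=[E + ( num] ptr=8 lookahead=/ remaining=[/ ( id ) ) - num $]
Step 18: reduce F->num. Stack=[E + ( F] ptr=8 lookahead=/ remaining=[/ ( id ) ) - num $]
Step 19: reduce T->F. Stack=[E + ( T] ptr=8 lookahead=/ remaining=[/ ( id ) ) - num $]
Step 20: shift /. Stack=[E + ( T /] ptr=9 lookahead=( remaining=[( id ) ) - num $]
Step 21: shift (. Stack=[E + ( T / (] ptr=10 lookahead=id remaining=[id ) ) - num $]
Step 22: shift id. Stack=[E + ( T / ( id] ptr=11 lookahead=) remaining=[) ) - num $]
Step 23: reduce F->id. Stack=[E + ( T / ( F] ptr=11 lookahead=) remaining=[) ) - num $]
Step 24: reduce T->F. Stack=[E + ( T / ( T] ptr=11 lookahead=) remaining=[) ) - num $]
Step 25: reduce E->T. Stack=[E + ( T / ( E] ptr=11 lookahead=) remaining=[) ) - num $]
Step 26: shift ). Stack=[E + ( T / ( E )] ptr=12 lookahead=) remaining=[) - num $]
Step 27: reduce F->( E ). Stack=[E + ( T / F] ptr=12 lookahead=) remaining=[) - num $]
Step 28: reduce T->T / F. Stack=[E + ( T] ptr=12 lookahead=) remaining=[) - num $]
Step 29: reduce E->T. Stack=[E + ( E] ptr=12 lookahead=) remaining=[) - num $]
Step 30: shift ). Stack=[E + ( E )] ptr=13 lookahead=- remaining=[- num $]
Step 31: reduce F->( E ). Stack=[E + F] ptr=13 lookahead=- remaining=[- num $]
Step 32: reduce T->F. Stack=[E + T] ptr=13 lookahead=- remaining=[- num $]
Step 33: reduce E->E + T. Stack=[E] ptr=13 lookahead=- remaining=[- num $]
Step 34: shift -. Stack=[E -] ptr=14 lookahead=num remaining=[num $]

Answer: shift -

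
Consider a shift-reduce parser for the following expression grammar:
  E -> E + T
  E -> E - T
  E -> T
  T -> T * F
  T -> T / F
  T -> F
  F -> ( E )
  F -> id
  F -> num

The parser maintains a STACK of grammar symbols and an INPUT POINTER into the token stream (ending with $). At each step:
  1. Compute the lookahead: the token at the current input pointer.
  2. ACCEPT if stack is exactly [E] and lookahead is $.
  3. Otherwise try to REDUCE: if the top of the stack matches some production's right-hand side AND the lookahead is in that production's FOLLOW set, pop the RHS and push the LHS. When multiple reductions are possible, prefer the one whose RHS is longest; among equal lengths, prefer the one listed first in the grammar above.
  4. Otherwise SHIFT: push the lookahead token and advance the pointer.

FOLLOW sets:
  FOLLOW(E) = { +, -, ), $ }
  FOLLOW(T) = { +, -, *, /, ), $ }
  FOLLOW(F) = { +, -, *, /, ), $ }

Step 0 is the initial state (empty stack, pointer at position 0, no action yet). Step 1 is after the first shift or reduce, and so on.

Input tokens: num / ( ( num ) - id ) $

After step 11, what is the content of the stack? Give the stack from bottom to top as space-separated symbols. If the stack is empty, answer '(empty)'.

Answer: T / ( ( E )

Derivation:
Step 1: shift num. Stack=[num] ptr=1 lookahead=/ remaining=[/ ( ( num ) - id ) $]
Step 2: reduce F->num. Stack=[F] ptr=1 lookahead=/ remaining=[/ ( ( num ) - id ) $]
Step 3: reduce T->F. Stack=[T] ptr=1 lookahead=/ remaining=[/ ( ( num ) - id ) $]
Step 4: shift /. Stack=[T /] ptr=2 lookahead=( remaining=[( ( num ) - id ) $]
Step 5: shift (. Stack=[T / (] ptr=3 lookahead=( remaining=[( num ) - id ) $]
Step 6: shift (. Stack=[T / ( (] ptr=4 lookahead=num remaining=[num ) - id ) $]
Step 7: shift num. Stack=[T / ( ( num] ptr=5 lookahead=) remaining=[) - id ) $]
Step 8: reduce F->num. Stack=[T / ( ( F] ptr=5 lookahead=) remaining=[) - id ) $]
Step 9: reduce T->F. Stack=[T / ( ( T] ptr=5 lookahead=) remaining=[) - id ) $]
Step 10: reduce E->T. Stack=[T / ( ( E] ptr=5 lookahead=) remaining=[) - id ) $]
Step 11: shift ). Stack=[T / ( ( E )] ptr=6 lookahead=- remaining=[- id ) $]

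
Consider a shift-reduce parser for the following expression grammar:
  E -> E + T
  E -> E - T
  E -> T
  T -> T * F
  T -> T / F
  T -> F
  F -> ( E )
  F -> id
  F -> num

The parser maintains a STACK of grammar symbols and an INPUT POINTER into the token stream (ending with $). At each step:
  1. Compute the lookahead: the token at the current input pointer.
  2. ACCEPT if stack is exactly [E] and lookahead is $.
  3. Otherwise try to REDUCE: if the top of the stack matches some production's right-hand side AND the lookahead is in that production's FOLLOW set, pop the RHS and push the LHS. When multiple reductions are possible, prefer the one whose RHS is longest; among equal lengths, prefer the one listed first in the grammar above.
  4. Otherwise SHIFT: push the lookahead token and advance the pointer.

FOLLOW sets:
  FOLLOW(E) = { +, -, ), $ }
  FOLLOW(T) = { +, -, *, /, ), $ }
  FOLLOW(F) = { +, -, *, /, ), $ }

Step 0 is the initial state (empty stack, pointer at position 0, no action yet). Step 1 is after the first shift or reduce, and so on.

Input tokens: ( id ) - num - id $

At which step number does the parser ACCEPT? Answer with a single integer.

Step 1: shift (. Stack=[(] ptr=1 lookahead=id remaining=[id ) - num - id $]
Step 2: shift id. Stack=[( id] ptr=2 lookahead=) remaining=[) - num - id $]
Step 3: reduce F->id. Stack=[( F] ptr=2 lookahead=) remaining=[) - num - id $]
Step 4: reduce T->F. Stack=[( T] ptr=2 lookahead=) remaining=[) - num - id $]
Step 5: reduce E->T. Stack=[( E] ptr=2 lookahead=) remaining=[) - num - id $]
Step 6: shift ). Stack=[( E )] ptr=3 lookahead=- remaining=[- num - id $]
Step 7: reduce F->( E ). Stack=[F] ptr=3 lookahead=- remaining=[- num - id $]
Step 8: reduce T->F. Stack=[T] ptr=3 lookahead=- remaining=[- num - id $]
Step 9: reduce E->T. Stack=[E] ptr=3 lookahead=- remaining=[- num - id $]
Step 10: shift -. Stack=[E -] ptr=4 lookahead=num remaining=[num - id $]
Step 11: shift num. Stack=[E - num] ptr=5 lookahead=- remaining=[- id $]
Step 12: reduce F->num. Stack=[E - F] ptr=5 lookahead=- remaining=[- id $]
Step 13: reduce T->F. Stack=[E - T] ptr=5 lookahead=- remaining=[- id $]
Step 14: reduce E->E - T. Stack=[E] ptr=5 lookahead=- remaining=[- id $]
Step 15: shift -. Stack=[E -] ptr=6 lookahead=id remaining=[id $]
Step 16: shift id. Stack=[E - id] ptr=7 lookahead=$ remaining=[$]
Step 17: reduce F->id. Stack=[E - F] ptr=7 lookahead=$ remaining=[$]
Step 18: reduce T->F. Stack=[E - T] ptr=7 lookahead=$ remaining=[$]
Step 19: reduce E->E - T. Stack=[E] ptr=7 lookahead=$ remaining=[$]
Step 20: accept. Stack=[E] ptr=7 lookahead=$ remaining=[$]

Answer: 20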